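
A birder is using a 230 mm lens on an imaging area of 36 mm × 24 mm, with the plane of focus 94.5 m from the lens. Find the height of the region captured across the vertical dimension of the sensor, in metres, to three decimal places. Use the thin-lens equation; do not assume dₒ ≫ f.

dₒ: 94.5 m = 94500 mm.
Similar triangles through the lens centre give W/dₒ = h/dᵢ; with 1/f = 1/dₒ + 1/dᵢ this gives W = h·(dₒ − f)/f.
W = 24 mm × (94500 − 230) / 230 = 24 × 409.8696 ≈ 9836.870 mm = 9.83687 m.

9.837 m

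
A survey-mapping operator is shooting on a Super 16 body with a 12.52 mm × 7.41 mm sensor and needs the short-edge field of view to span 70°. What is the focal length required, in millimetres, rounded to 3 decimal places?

5.291 mm

From α = 2·arctan(h/2f) we get f = h / (2·tan(α/2)).
With h = 7.41 mm and α/2 = 35°, tan(α/2) ≈ 0.70021, so f ≈ 7.41 / 1.40042 ≈ 5.2913 mm.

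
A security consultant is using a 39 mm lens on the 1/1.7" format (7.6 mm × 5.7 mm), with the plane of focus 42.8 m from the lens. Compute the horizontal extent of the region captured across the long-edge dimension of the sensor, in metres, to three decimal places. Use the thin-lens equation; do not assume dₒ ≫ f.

dₒ: 42.8 m = 42800 mm.
Similar triangles through the lens centre give W/dₒ = w/dᵢ; with 1/f = 1/dₒ + 1/dᵢ this gives W = w·(dₒ − f)/f.
W = 7.6 mm × (42800 − 39) / 39 = 7.6 × 1096.4359 ≈ 8332.913 mm = 8.33291 m.

8.333 m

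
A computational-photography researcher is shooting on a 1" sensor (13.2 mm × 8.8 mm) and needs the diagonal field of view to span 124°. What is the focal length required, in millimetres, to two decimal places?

Sensor diagonal = √(13.2² + 8.8²) = √251.6800 ≈ 15.8644 mm.
From α = 2·arctan(d/2f) we get f = d / (2·tan(α/2)).
With d = 15.8644 mm and α/2 = 62°, tan(α/2) ≈ 1.88073, so f ≈ 15.8644 / 3.76145 ≈ 4.2176 mm.

4.22 mm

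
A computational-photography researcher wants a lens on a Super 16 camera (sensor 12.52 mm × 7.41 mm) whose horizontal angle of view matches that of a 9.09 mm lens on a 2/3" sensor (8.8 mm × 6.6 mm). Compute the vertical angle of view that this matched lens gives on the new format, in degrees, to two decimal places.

Equal horizontal AOV ⇒ f₂ = f₁ · 12.52/8.8 = 9.09 × 1.42273 ≈ 12.9326 mm.
Vertical AOV on the new format = 2·arctan(7.41 / (2 × 12.9326)) = 2·arctan(0.28649) ≈ 31.9725°.

31.97°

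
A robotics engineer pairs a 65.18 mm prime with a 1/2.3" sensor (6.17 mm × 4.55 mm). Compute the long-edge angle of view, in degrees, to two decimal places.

Angle of view α = 2·arctan(w/2f) with w = 6.17 mm and f = 65.18 mm.
w/2f = 0.04733; arctan(0.04733) ≈ 2.7098°, so α ≈ 5.4196°.

5.42°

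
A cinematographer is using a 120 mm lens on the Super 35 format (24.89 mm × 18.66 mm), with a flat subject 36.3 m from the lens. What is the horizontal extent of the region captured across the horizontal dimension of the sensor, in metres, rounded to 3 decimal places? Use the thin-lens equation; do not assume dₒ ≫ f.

dₒ: 36.3 m = 36300 mm.
Similar triangles through the lens centre give W/dₒ = w/dᵢ; with 1/f = 1/dₒ + 1/dᵢ this gives W = w·(dₒ − f)/f.
W = 24.89 mm × (36300 − 120) / 120 = 24.89 × 301.5000 ≈ 7504.335 mm = 7.50434 m.

7.504 m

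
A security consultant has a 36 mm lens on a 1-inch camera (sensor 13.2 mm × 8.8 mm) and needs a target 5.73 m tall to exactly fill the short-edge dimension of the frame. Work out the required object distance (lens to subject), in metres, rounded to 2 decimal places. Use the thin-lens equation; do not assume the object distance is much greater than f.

23.48 m

W: 5.73 m = 5730 mm.
Magnification m = h/W = dᵢ/dₒ; combined with 1/f = 1/dₒ + 1/dᵢ this gives dₒ = f·(1 + W/h).
dₒ = 36 mm × (1 + 5730/8.8) = 36 × 652.1364 ≈ 23476.909 mm = 23.4769 m.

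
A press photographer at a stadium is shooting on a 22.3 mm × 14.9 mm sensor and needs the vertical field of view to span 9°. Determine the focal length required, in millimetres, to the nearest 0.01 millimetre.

94.66 mm

From α = 2·arctan(h/2f) we get f = h / (2·tan(α/2)).
With h = 14.9 mm and α/2 = 4.5°, tan(α/2) ≈ 0.07870, so f ≈ 14.9 / 0.15740 ≈ 94.6612 mm.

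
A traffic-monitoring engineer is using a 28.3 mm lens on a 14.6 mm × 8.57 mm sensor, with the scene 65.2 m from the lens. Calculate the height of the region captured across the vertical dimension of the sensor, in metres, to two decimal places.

19.74 m

dₒ: 65.2 m = 65200 mm.
Similar triangles through the lens centre give W/dₒ = h/dᵢ; with 1/f = 1/dₒ + 1/dᵢ this gives W = h·(dₒ − f)/f.
W = 8.57 mm × (65200 − 28.3) / 28.3 = 8.57 × 2302.8869 ≈ 19735.741 mm = 19.7357 m.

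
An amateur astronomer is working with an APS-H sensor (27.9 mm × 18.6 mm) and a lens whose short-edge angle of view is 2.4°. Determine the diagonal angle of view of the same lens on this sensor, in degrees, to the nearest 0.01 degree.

From the short-edge AOV: f = 18.6 / (2·tan(1.2°)) = 18.6 / 0.04189 ≈ 443.9774 mm.
Sensor diagonal = √(27.9² + 18.6²) = √1124.3700 ≈ 33.5316 mm.
Diagonal AOV = 2·arctan(33.5316 / (2 × 443.9774)) = 2·arctan(0.03776) ≈ 4.3252°.

4.33°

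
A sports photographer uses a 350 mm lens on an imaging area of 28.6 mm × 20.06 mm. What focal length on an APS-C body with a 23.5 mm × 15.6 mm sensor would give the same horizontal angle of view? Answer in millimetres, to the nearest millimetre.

Equal angle of view means equal width/f ratio, so f₂ = f₁ · (width₂/width₁) = 350 × 23.5/28.6.
f₂ = 350 × 0.82168 ≈ 287.587 mm.

288 mm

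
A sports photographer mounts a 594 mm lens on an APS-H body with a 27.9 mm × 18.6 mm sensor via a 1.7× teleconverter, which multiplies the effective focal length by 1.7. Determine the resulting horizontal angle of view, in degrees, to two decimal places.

Effective focal length f = 594 × 1.7 = 1009.8 mm.
α = 2·arctan(27.9 / (2 × 1009.8)) = 2·arctan(0.01381) ≈ 1.5829°.

1.58°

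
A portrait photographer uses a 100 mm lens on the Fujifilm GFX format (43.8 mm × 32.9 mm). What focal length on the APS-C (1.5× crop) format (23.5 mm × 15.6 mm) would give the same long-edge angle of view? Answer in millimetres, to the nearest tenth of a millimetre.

Equal angle of view means equal width/f ratio, so f₂ = f₁ · (width₂/width₁) = 100 × 23.5/43.8.
f₂ = 100 × 0.53653 ≈ 53.653 mm.

53.7 mm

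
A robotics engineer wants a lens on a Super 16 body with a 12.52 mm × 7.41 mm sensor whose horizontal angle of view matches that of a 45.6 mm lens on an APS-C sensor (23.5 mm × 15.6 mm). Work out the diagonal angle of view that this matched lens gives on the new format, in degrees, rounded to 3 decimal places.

Equal horizontal AOV ⇒ f₂ = f₁ · 12.52/23.5 = 45.6 × 0.53277 ≈ 24.2941 mm.
Sensor diagonal = √(12.52² + 7.41²) = √211.6585 ≈ 14.5485 mm.
Diagonal AOV on the new format = 2·arctan(14.5485 / (2 × 24.2941)) = 2·arctan(0.29942) ≈ 33.3379°.

33.338°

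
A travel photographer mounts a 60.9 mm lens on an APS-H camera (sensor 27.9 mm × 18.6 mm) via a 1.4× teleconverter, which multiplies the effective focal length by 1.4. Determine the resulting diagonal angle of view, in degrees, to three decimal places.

Effective focal length f = 60.9 × 1.4 = 85.26 mm.
Sensor diagonal = √(27.9² + 18.6²) = √1124.3700 ≈ 33.5316 mm.
α = 2·arctan(33.532 / (2 × 85.26)) = 2·arctan(0.19664) ≈ 22.2498°.

22.250°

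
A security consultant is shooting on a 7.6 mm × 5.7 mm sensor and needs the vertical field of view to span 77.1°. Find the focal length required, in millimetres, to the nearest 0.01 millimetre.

From α = 2·arctan(h/2f) we get f = h / (2·tan(α/2)).
With h = 5.7 mm and α/2 = 38.55°, tan(α/2) ≈ 0.79686, so f ≈ 5.7 / 1.59372 ≈ 3.5765 mm.

3.58 mm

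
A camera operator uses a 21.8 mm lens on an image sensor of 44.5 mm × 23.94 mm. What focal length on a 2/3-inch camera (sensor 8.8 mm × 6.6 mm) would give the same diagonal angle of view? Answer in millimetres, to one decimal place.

4.7 mm

Sensor diagonal = √(44.5² + 23.94²) = √2553.3736 ≈ 50.5309 mm.
Sensor diagonal = √(8.8² + 6.6²) = √121.0000 ≈ 11.0000 mm.
Equal angle of view means equal diagonal/f ratio, so f₂ = f₁ · (diagonal₂/diagonal₁) = 21.8 × 11.0000/50.5309.
f₂ = 21.8 × 0.21769 ≈ 4.746 mm.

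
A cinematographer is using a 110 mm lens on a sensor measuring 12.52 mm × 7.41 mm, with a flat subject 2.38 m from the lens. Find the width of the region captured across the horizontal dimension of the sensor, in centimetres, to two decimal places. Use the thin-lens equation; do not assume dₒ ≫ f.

dₒ: 2.38 m = 2380 mm.
Similar triangles through the lens centre give W/dₒ = w/dᵢ; with 1/f = 1/dₒ + 1/dᵢ this gives W = w·(dₒ − f)/f.
W = 12.52 mm × (2380 − 110) / 110 = 12.52 × 20.6364 ≈ 258.367 mm = 25.8367 cm.

25.84 cm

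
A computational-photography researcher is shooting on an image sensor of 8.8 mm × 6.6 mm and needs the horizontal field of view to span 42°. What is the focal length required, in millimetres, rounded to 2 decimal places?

From α = 2·arctan(w/2f) we get f = w / (2·tan(α/2)).
With w = 8.8 mm and α/2 = 21°, tan(α/2) ≈ 0.38386, so f ≈ 8.8 / 0.76773 ≈ 11.4624 mm.

11.46 mm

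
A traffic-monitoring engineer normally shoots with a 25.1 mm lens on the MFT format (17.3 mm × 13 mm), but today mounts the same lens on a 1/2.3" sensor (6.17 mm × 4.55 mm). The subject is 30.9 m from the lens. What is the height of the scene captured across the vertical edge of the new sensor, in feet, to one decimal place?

The focal length stays 25.1 mm; the relevant sensor dimension is now h = 4.55 mm. Object distance dₒ = 30.9 m = 30900 mm.
Thin-lens field height W = h·(dₒ − f)/f = 4.55 × (30900 − 25.1)/25.1 ≈ 5596.844 mm = 5596.844/304.8 ft = 18.3624 ft.

18.4 ft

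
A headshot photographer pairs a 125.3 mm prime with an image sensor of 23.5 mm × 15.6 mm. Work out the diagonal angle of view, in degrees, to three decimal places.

12.844°

Sensor diagonal = √(23.5² + 15.6²) = √795.6100 ≈ 28.2066 mm.
Angle of view α = 2·arctan(d/2f) with d = 28.2066 mm and f = 125.3 mm.
d/2f = 0.11256; arctan(0.11256) ≈ 6.4220°, so α ≈ 12.8439°.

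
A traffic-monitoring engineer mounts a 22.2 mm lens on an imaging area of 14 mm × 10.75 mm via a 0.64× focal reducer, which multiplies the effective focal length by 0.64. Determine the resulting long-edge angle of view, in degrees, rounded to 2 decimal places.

Effective focal length f = 22.2 × 0.64 = 14.208 mm.
α = 2·arctan(14 / (2 × 14.208)) = 2·arctan(0.49268) ≈ 52.4571°.

52.46°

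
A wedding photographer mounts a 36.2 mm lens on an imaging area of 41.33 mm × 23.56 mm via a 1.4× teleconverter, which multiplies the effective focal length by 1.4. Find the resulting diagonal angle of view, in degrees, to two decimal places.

Effective focal length f = 36.2 × 1.4 = 50.68 mm.
Sensor diagonal = √(41.33² + 23.56²) = √2263.2425 ≈ 47.5735 mm.
α = 2·arctan(47.574 / (2 × 50.68)) = 2·arctan(0.46935) ≈ 50.2862°.

50.29°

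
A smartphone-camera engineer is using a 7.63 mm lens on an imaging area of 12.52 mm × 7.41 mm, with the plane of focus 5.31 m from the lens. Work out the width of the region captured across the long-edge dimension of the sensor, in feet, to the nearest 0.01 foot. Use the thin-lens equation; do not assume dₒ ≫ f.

28.55 ft

dₒ: 5.31 m = 5310 mm.
Similar triangles through the lens centre give W/dₒ = w/dᵢ; with 1/f = 1/dₒ + 1/dᵢ this gives W = w·(dₒ − f)/f.
W = 12.52 mm × (5310 − 7.63) / 7.63 = 12.52 × 694.9371 ≈ 8700.612 mm = 8700.612/304.8 ft = 28.5453 ft.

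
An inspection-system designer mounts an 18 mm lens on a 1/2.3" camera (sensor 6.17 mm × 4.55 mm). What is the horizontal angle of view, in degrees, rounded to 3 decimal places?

Angle of view α = 2·arctan(w/2f) with w = 6.17 mm and f = 18 mm.
w/2f = 0.17139; arctan(0.17139) ≈ 9.7254°, so α ≈ 19.4507°.

19.451°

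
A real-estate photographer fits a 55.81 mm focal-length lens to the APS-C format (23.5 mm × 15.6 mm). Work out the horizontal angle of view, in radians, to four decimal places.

Angle of view α = 2·arctan(w/2f) with w = 23.5 mm and f = 55.81 mm.
w/2f = 0.21054; arctan(0.21054) ≈ 0.2075 rad, so α ≈ 0.4150 rad.

0.4150 rad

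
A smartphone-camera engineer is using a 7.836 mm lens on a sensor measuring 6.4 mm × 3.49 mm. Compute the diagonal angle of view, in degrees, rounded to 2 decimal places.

49.89°

Sensor diagonal = √(6.4² + 3.49²) = √53.1401 ≈ 7.2897 mm.
Angle of view α = 2·arctan(d/2f) with d = 7.2897 mm and f = 7.836 mm.
d/2f = 0.46514; arctan(0.46514) ≈ 24.9452°, so α ≈ 49.8904°.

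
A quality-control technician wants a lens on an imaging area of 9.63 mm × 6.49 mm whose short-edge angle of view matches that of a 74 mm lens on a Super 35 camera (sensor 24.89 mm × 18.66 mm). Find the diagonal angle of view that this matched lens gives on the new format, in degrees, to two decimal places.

25.43°

Equal short-edge AOV ⇒ f₂ = f₁ · 6.49/18.66 = 74 × 0.34780 ≈ 25.7374 mm.
Sensor diagonal = √(9.63² + 6.49²) = √134.8570 ≈ 11.6128 mm.
Diagonal AOV on the new format = 2·arctan(11.6128 / (2 × 25.7374)) = 2·arctan(0.22560) ≈ 25.4264°.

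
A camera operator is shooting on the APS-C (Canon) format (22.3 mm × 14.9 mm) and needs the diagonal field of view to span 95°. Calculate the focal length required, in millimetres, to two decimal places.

12.29 mm

Sensor diagonal = √(22.3² + 14.9²) = √719.3000 ≈ 26.8198 mm.
From α = 2·arctan(d/2f) we get f = d / (2·tan(α/2)).
With d = 26.8198 mm and α/2 = 47.5°, tan(α/2) ≈ 1.09131, so f ≈ 26.8198 / 2.18262 ≈ 12.2879 mm.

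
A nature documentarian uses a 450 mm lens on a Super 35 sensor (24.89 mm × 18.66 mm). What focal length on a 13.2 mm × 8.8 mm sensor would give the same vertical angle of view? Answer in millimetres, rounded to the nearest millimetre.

Equal angle of view means equal height/f ratio, so f₂ = f₁ · (height₂/height₁) = 450 × 8.8/18.66.
f₂ = 450 × 0.47160 ≈ 212.219 mm.

212 mm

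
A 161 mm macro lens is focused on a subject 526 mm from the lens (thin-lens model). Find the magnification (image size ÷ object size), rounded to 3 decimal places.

Thin lens: 1/f = 1/dₒ + 1/dᵢ → 1/dᵢ = 1/161 − 1/526 = 0.0043100 mm⁻¹, so dᵢ ≈ 232.0164 mm.
Magnification m = dᵢ/dₒ = 232.0164/526 ≈ 0.44110.

0.441×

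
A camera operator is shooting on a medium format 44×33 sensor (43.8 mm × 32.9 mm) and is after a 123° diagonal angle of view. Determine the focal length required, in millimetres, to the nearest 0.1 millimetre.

Sensor diagonal = √(43.8² + 32.9²) = √3000.8500 ≈ 54.7800 mm.
From α = 2·arctan(d/2f) we get f = d / (2·tan(α/2)).
With d = 54.7800 mm and α/2 = 61.5°, tan(α/2) ≈ 1.84177, so f ≈ 54.7800 / 3.68354 ≈ 14.8716 mm.

14.9 mm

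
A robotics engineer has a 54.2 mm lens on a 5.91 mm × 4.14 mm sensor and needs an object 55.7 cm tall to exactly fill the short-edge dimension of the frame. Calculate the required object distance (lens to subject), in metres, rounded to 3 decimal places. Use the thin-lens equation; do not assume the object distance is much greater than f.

W: 55.7 cm = 557 mm.
Magnification m = h/W = dᵢ/dₒ; combined with 1/f = 1/dₒ + 1/dᵢ this gives dₒ = f·(1 + W/h).
dₒ = 54.2 mm × (1 + 557/4.14) = 54.2 × 135.5411 ≈ 7346.326 mm = 7.34633 m.

7.346 m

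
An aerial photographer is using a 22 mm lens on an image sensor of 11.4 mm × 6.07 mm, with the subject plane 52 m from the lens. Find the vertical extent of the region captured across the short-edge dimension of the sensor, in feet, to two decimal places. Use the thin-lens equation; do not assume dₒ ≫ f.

47.05 ft

dₒ: 52 m = 52000 mm.
Similar triangles through the lens centre give W/dₒ = h/dᵢ; with 1/f = 1/dₒ + 1/dᵢ this gives W = h·(dₒ − f)/f.
W = 6.07 mm × (52000 − 22) / 22 = 6.07 × 2362.6364 ≈ 14341.203 mm = 14341.203/304.8 ft = 47.0512 ft.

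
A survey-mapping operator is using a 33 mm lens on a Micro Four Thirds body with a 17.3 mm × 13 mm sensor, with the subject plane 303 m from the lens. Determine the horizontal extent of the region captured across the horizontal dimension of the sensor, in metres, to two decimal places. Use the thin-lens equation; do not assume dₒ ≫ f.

dₒ: 303 m = 303000 mm.
Similar triangles through the lens centre give W/dₒ = w/dᵢ; with 1/f = 1/dₒ + 1/dᵢ this gives W = w·(dₒ − f)/f.
W = 17.3 mm × (303000 − 33) / 33 = 17.3 × 9180.8182 ≈ 158828.155 mm = 158.828 m.

158.83 m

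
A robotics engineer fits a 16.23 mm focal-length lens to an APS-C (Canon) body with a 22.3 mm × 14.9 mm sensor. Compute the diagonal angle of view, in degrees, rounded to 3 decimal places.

Sensor diagonal = √(22.3² + 14.9²) = √719.3000 ≈ 26.8198 mm.
Angle of view α = 2·arctan(d/2f) with d = 26.8198 mm and f = 16.23 mm.
d/2f = 0.82624; arctan(0.82624) ≈ 39.5649°, so α ≈ 79.1298°.

79.130°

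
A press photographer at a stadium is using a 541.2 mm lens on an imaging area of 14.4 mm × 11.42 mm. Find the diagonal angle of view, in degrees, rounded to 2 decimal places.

1.95°

Sensor diagonal = √(14.4² + 11.42²) = √337.7764 ≈ 18.3787 mm.
Angle of view α = 2·arctan(d/2f) with d = 18.3787 mm and f = 541.2 mm.
d/2f = 0.01698; arctan(0.01698) ≈ 0.9728°, so α ≈ 1.9455°.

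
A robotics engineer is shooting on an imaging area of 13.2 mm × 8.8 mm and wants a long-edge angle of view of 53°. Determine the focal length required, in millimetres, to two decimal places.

From α = 2·arctan(w/2f) we get f = w / (2·tan(α/2)).
With w = 13.2 mm and α/2 = 26.5°, tan(α/2) ≈ 0.49858, so f ≈ 13.2 / 0.99716 ≈ 13.2376 mm.

13.24 mm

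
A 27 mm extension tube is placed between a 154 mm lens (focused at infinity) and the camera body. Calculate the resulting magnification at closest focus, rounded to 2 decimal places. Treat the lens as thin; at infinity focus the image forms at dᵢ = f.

The tube moves the image plane from f to f + e, so dᵢ = 154 + 27 = 181 mm. Focus is achieved when 1/f = 1/dₒ + 1/dᵢ, giving dₒ = 1/(1/f − 1/(f+e)).
Magnification m = dᵢ/dₒ = (f+e)·(1/f − 1/(f+e)) = e/f = 27/154 ≈ 0.1753.

0.18×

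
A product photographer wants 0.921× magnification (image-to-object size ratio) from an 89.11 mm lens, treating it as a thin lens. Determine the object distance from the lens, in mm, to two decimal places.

With m = dᵢ/dₒ and 1/f = 1/dₒ + 1/dᵢ, substituting dᵢ = m·dₒ gives 1/f = (1 + 1/m)/dₒ, hence dₒ = f·(1 + 1/m).
dₒ = 89.11 × (1 + 1/0.921) = 89.11 × 2.08578 ≈ 185.864 mm.

185.86 mm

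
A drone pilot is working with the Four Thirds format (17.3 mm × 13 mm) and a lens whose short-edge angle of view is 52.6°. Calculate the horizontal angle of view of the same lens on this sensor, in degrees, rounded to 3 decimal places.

66.666°

From the short-edge AOV: f = 13 / (2·tan(26.3°)) = 13 / 0.98846 ≈ 13.1518 mm.
Horizontal AOV = 2·arctan(17.3 / (2 × 13.1518)) = 2·arctan(0.65771) ≈ 66.6664°.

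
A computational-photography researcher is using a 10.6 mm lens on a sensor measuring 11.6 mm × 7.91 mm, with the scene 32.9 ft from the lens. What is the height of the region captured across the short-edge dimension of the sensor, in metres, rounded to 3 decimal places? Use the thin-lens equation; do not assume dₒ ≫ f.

dₒ: 32.9 ft × 304.8 mm/ft = 10027.92 mm.
Similar triangles through the lens centre give W/dₒ = h/dᵢ; with 1/f = 1/dₒ + 1/dᵢ this gives W = h·(dₒ − f)/f.
W = 7.91 mm × (10027.9 − 10.6) / 10.6 = 7.91 × 945.0302 ≈ 7475.189 mm = 7.47519 m.

7.475 m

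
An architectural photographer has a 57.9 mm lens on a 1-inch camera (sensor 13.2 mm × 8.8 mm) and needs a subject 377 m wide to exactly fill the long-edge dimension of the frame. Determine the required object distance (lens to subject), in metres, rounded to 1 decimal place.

W: 377 m = 377000 mm.
Magnification m = w/W = dᵢ/dₒ; combined with 1/f = 1/dₒ + 1/dᵢ this gives dₒ = f·(1 + W/w).
dₒ = 57.9 mm × (1 + 377000/13.2) = 57.9 × 28561.6061 ≈ 1653716.991 mm = 1653.72 m.

1653.7 m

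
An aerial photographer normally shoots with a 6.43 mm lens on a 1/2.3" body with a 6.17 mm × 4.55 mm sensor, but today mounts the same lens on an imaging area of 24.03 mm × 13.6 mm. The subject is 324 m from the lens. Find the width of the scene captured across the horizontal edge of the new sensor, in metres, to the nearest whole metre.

1211 m

The focal length stays 6.43 mm; the relevant sensor dimension is now w = 24.03 mm. Object distance dₒ = 324 m = 324000 mm.
Thin-lens field width W = w·(dₒ − f)/f = 24.03 × (324000 − 6.43)/6.43 ≈ 1210818.894 mm = 1210.82 m.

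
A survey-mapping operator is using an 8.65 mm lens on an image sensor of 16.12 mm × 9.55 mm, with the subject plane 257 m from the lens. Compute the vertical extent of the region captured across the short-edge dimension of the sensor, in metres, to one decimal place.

dₒ: 257 m = 257000 mm.
Similar triangles through the lens centre give W/dₒ = h/dᵢ; with 1/f = 1/dₒ + 1/dᵢ this gives W = h·(dₒ − f)/f.
W = 9.55 mm × (257000 − 8.65) / 8.65 = 9.55 × 29709.9827 ≈ 283730.334 mm = 283.73 m.

283.7 m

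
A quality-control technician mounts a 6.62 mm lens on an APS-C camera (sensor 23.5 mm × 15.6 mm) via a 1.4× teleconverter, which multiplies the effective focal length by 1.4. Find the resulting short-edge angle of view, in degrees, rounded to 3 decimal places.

Effective focal length f = 6.62 × 1.4 = 9.268 mm.
α = 2·arctan(15.6 / (2 × 9.268)) = 2·arctan(0.84161) ≈ 80.1683°.

80.168°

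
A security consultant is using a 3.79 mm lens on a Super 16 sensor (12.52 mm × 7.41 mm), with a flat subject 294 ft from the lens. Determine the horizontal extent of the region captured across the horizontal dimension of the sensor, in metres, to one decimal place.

296.0 m

dₒ: 294 ft × 304.8 mm/ft = 89611.20 mm.
Similar triangles through the lens centre give W/dₒ = w/dᵢ; with 1/f = 1/dₒ + 1/dᵢ this gives W = w·(dₒ − f)/f.
W = 12.52 mm × (89611.2 − 3.79) / 3.79 = 12.52 × 23643.1153 ≈ 296011.804 mm = 296.012 m.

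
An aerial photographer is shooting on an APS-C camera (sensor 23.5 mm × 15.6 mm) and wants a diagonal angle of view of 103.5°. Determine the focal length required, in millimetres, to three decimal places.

11.118 mm

Sensor diagonal = √(23.5² + 15.6²) = √795.6100 ≈ 28.2066 mm.
From α = 2·arctan(d/2f) we get f = d / (2·tan(α/2)).
With d = 28.2066 mm and α/2 = 51.75°, tan(α/2) ≈ 1.26849, so f ≈ 28.2066 / 2.53699 ≈ 11.1181 mm.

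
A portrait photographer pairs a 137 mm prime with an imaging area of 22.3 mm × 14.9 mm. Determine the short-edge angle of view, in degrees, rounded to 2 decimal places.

Angle of view α = 2·arctan(h/2f) with h = 14.9 mm and f = 137 mm.
h/2f = 0.05438; arctan(0.05438) ≈ 3.1127°, so α ≈ 6.2253°.

6.23°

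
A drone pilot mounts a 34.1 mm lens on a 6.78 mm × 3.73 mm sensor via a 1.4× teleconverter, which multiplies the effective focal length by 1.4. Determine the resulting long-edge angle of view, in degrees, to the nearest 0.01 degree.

Effective focal length f = 34.1 × 1.4 = 47.74 mm.
α = 2·arctan(6.78 / (2 × 47.74)) = 2·arctan(0.07101) ≈ 8.1235°.

8.12°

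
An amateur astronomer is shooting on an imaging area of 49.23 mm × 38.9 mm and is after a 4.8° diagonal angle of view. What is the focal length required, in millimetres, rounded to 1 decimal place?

748.5 mm

Sensor diagonal = √(49.23² + 38.9²) = √3936.8029 ≈ 62.7439 mm.
From α = 2·arctan(d/2f) we get f = d / (2·tan(α/2)).
With d = 62.7439 mm and α/2 = 2.4°, tan(α/2) ≈ 0.04191, so f ≈ 62.7439 / 0.08382 ≈ 748.5126 mm.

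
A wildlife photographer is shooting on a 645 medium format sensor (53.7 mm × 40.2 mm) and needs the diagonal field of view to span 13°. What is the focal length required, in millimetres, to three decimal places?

Sensor diagonal = √(53.7² + 40.2²) = √4499.7300 ≈ 67.0800 mm.
From α = 2·arctan(d/2f) we get f = d / (2·tan(α/2)).
With d = 67.0800 mm and α/2 = 6.5°, tan(α/2) ≈ 0.11394, so f ≈ 67.0800 / 0.22787 ≈ 294.3769 mm.

294.377 mm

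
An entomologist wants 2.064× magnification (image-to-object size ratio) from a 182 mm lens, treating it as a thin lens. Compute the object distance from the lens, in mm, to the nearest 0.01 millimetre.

With m = dᵢ/dₒ and 1/f = 1/dₒ + 1/dᵢ, substituting dᵢ = m·dₒ gives 1/f = (1 + 1/m)/dₒ, hence dₒ = f·(1 + 1/m).
dₒ = 182 × (1 + 1/2.064) = 182 × 1.48450 ≈ 270.178 mm.

270.18 mm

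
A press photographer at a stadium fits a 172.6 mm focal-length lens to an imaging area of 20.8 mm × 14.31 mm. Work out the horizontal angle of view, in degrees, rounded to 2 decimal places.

6.90°

Angle of view α = 2·arctan(w/2f) with w = 20.8 mm and f = 172.6 mm.
w/2f = 0.06025; arctan(0.06025) ≈ 3.4482°, so α ≈ 6.8964°.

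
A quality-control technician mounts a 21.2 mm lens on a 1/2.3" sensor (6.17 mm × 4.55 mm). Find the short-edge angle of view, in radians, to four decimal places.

Angle of view α = 2·arctan(h/2f) with h = 4.55 mm and f = 21.2 mm.
h/2f = 0.10731; arctan(0.10731) ≈ 0.1069 rad, so α ≈ 0.2138 rad.

0.2138 rad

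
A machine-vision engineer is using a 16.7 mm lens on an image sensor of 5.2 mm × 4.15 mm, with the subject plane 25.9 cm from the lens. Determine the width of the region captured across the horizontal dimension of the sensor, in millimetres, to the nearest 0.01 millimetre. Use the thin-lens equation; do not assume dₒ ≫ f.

75.45 mm

dₒ: 25.9 cm = 259 mm.
Similar triangles through the lens centre give W/dₒ = w/dᵢ; with 1/f = 1/dₒ + 1/dᵢ this gives W = w·(dₒ − f)/f.
W = 5.2 mm × (259 − 16.7) / 16.7 = 5.2 × 14.5090 ≈ 75.447 mm.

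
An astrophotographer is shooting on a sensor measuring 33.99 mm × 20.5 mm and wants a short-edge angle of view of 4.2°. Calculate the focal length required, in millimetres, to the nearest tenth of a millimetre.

From α = 2·arctan(h/2f) we get f = h / (2·tan(α/2)).
With h = 20.5 mm and α/2 = 2.1°, tan(α/2) ≈ 0.03667, so f ≈ 20.5 / 0.07334 ≈ 279.5327 mm.

279.5 mm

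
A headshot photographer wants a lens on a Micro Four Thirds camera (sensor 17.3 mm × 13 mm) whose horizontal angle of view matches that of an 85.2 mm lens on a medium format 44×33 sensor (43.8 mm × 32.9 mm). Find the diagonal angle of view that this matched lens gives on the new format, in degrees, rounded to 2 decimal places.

35.65°

Equal horizontal AOV ⇒ f₂ = f₁ · 17.3/43.8 = 85.2 × 0.39498 ≈ 33.6521 mm.
Sensor diagonal = √(17.3² + 13²) = √468.2900 ≈ 21.6400 mm.
Diagonal AOV on the new format = 2·arctan(21.6400 / (2 × 33.6521)) = 2·arctan(0.32153) ≈ 35.6479°.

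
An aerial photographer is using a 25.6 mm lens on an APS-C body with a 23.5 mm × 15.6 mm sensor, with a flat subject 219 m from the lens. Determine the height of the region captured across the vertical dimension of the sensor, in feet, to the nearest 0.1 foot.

437.8 ft

dₒ: 219 m = 219000 mm.
Similar triangles through the lens centre give W/dₒ = h/dᵢ; with 1/f = 1/dₒ + 1/dᵢ this gives W = h·(dₒ − f)/f.
W = 15.6 mm × (219000 − 25.6) / 25.6 = 15.6 × 8553.6875 ≈ 133437.525 mm = 133437.525/304.8 ft = 437.787 ft.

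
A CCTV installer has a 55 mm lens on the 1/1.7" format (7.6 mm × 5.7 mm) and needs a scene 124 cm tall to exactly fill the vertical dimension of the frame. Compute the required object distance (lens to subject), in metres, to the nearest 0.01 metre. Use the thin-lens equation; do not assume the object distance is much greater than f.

12.02 m

W: 124 cm = 1240 mm.
Magnification m = h/W = dᵢ/dₒ; combined with 1/f = 1/dₒ + 1/dᵢ this gives dₒ = f·(1 + W/h).
dₒ = 55 mm × (1 + 1240/5.7) = 55 × 218.5439 ≈ 12019.912 mm = 12.0199 m.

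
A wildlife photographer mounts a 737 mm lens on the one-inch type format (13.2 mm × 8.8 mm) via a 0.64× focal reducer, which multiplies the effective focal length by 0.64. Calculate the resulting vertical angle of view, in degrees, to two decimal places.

Effective focal length f = 737 × 0.64 = 471.68 mm.
α = 2·arctan(8.8 / (2 × 471.68)) = 2·arctan(0.00933) ≈ 1.0689°.

1.07°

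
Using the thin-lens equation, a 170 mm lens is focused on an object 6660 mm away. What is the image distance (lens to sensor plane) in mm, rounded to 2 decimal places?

174.45 mm

1/dᵢ = 1/f − 1/dₒ = 1/170 − 1/6660 = 0.0057322 mm⁻¹.
dᵢ = 1/0.0057322 ≈ 174.4530 mm.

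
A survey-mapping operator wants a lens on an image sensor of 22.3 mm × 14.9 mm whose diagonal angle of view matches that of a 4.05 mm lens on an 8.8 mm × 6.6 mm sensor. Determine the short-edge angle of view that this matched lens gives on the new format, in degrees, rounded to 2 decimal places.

74.07°

Sensor diagonal = √(8.8² + 6.6²) = √121.0000 ≈ 11.0000 mm.
Sensor diagonal = √(22.3² + 14.9²) = √719.3000 ≈ 26.8198 mm.
Equal diagonal AOV ⇒ f₂ = f₁ · 26.8198/11.0000 = 4.05 × 2.43816 ≈ 9.8746 mm.
Short-edge AOV on the new format = 2·arctan(14.9 / (2 × 9.8746)) = 2·arctan(0.75446) ≈ 74.0665°.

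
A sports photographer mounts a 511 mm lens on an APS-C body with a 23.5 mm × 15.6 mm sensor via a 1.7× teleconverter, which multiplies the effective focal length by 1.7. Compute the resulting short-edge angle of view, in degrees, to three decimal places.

Effective focal length f = 511 × 1.7 = 868.7 mm.
α = 2·arctan(15.6 / (2 × 868.7)) = 2·arctan(0.00898) ≈ 1.0289°.

1.029°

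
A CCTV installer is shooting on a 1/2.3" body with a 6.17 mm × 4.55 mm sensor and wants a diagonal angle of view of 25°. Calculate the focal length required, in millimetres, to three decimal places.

17.290 mm

Sensor diagonal = √(6.17² + 4.55²) = √58.7714 ≈ 7.6663 mm.
From α = 2·arctan(d/2f) we get f = d / (2·tan(α/2)).
With d = 7.6663 mm and α/2 = 12.5°, tan(α/2) ≈ 0.22169, so f ≈ 7.6663 / 0.44339 ≈ 17.2901 mm.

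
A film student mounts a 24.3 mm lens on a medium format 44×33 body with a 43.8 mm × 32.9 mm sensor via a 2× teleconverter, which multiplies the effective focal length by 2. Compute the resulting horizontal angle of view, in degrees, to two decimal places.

48.51°

Effective focal length f = 24.3 × 2 = 48.6 mm.
α = 2·arctan(43.8 / (2 × 48.6)) = 2·arctan(0.45062) ≈ 48.5143°.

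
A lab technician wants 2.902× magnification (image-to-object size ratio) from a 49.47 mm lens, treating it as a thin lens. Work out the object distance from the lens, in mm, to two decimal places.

With m = dᵢ/dₒ and 1/f = 1/dₒ + 1/dᵢ, substituting dᵢ = m·dₒ gives 1/f = (1 + 1/m)/dₒ, hence dₒ = f·(1 + 1/m).
dₒ = 49.47 × (1 + 1/2.902) = 49.47 × 1.34459 ≈ 66.517 mm.

66.52 mm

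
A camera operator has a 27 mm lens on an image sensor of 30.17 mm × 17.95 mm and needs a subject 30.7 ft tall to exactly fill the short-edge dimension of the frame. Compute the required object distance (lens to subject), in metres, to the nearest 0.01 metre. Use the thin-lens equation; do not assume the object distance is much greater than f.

W: 30.7 ft × 304.8 mm/ft = 9357.36 mm.
Magnification m = h/W = dᵢ/dₒ; combined with 1/f = 1/dₒ + 1/dᵢ this gives dₒ = f·(1 + W/h).
dₒ = 27 mm × (1 + 9357.36/17.95) = 27 × 522.3014 ≈ 14102.137 mm = 14.1021 m.

14.10 m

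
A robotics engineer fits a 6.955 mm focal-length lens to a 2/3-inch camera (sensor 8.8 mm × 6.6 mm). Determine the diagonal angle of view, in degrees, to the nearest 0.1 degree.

76.7°

Sensor diagonal = √(8.8² + 6.6²) = √121.0000 ≈ 11.0000 mm.
Angle of view α = 2·arctan(d/2f) with d = 11.0000 mm and f = 6.955 mm.
d/2f = 0.79080; arctan(0.79080) ≈ 38.3369°, so α ≈ 76.6738°.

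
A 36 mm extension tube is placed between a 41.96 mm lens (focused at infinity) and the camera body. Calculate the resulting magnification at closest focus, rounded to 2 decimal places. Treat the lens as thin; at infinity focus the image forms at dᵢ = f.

0.86×

The tube moves the image plane from f to f + e, so dᵢ = 41.96 + 36 = 77.96 mm. Focus is achieved when 1/f = 1/dₒ + 1/dᵢ, giving dₒ = 1/(1/f − 1/(f+e)).
Magnification m = dᵢ/dₒ = (f+e)·(1/f − 1/(f+e)) = e/f = 36/41.96 ≈ 0.8580.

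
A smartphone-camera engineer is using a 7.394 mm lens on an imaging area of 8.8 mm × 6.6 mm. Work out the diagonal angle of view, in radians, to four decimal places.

1.2791 rad

Sensor diagonal = √(8.8² + 6.6²) = √121.0000 ≈ 11.0000 mm.
Angle of view α = 2·arctan(d/2f) with d = 11.0000 mm and f = 7.394 mm.
d/2f = 0.74385; arctan(0.74385) ≈ 0.6396 rad, so α ≈ 1.2791 rad.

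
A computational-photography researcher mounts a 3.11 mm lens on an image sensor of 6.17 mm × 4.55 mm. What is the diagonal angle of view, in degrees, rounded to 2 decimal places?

101.89°

Sensor diagonal = √(6.17² + 4.55²) = √58.7714 ≈ 7.6663 mm.
Angle of view α = 2·arctan(d/2f) with d = 7.6663 mm and f = 3.11 mm.
d/2f = 1.23252; arctan(1.23252) ≈ 50.9459°, so α ≈ 101.8918°.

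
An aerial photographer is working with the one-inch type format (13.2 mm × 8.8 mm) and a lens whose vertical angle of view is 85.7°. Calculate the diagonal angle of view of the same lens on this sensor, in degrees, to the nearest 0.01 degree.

From the vertical AOV: f = 8.8 / (2·tan(42.85°)) = 8.8 / 1.85526 ≈ 4.7433 mm.
Sensor diagonal = √(13.2² + 8.8²) = √251.6800 ≈ 15.8644 mm.
Diagonal AOV = 2·arctan(15.8644 / (2 × 4.7433)) = 2·arctan(1.67231) ≈ 118.2433°.

118.24°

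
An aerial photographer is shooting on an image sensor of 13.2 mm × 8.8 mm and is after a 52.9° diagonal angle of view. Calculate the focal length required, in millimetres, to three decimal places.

Sensor diagonal = √(13.2² + 8.8²) = √251.6800 ≈ 15.8644 mm.
From α = 2·arctan(d/2f) we get f = d / (2·tan(α/2)).
With d = 15.8644 mm and α/2 = 26.45°, tan(α/2) ≈ 0.49749, so f ≈ 15.8644 / 0.99498 ≈ 15.9444 mm.

15.944 mm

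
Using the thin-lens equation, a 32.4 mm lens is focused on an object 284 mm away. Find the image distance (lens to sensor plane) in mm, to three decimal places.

1/dᵢ = 1/f − 1/dₒ = 1/32.4 − 1/284 = 0.0273431 mm⁻¹.
dᵢ = 1/0.0273431 ≈ 36.5723 mm.

36.572 mm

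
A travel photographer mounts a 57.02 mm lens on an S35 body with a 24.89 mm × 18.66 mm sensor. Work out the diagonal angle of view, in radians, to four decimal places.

Sensor diagonal = √(24.89² + 18.66²) = √967.7077 ≈ 31.1080 mm.
Angle of view α = 2·arctan(d/2f) with d = 31.1080 mm and f = 57.02 mm.
d/2f = 0.27278; arctan(0.27278) ≈ 0.2663 rad, so α ≈ 0.5326 rad.

0.5326 rad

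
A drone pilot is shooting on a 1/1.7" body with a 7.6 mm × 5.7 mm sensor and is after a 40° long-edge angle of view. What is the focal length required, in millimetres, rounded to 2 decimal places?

From α = 2·arctan(w/2f) we get f = w / (2·tan(α/2)).
With w = 7.6 mm and α/2 = 20°, tan(α/2) ≈ 0.36397, so f ≈ 7.6 / 0.72794 ≈ 10.4404 mm.

10.44 mm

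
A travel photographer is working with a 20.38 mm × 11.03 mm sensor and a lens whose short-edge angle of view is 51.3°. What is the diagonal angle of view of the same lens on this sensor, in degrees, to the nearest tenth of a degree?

From the short-edge AOV: f = 11.03 / (2·tan(25.65°)) = 11.03 / 0.96039 ≈ 11.4850 mm.
Sensor diagonal = √(20.38² + 11.03²) = √537.0053 ≈ 23.1734 mm.
Diagonal AOV = 2·arctan(23.1734 / (2 × 11.4850)) = 2·arctan(1.00886) ≈ 90.5052°.

90.5°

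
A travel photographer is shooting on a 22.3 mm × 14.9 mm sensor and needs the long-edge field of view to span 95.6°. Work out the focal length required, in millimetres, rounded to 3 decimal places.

10.110 mm

From α = 2·arctan(w/2f) we get f = w / (2·tan(α/2)).
With w = 22.3 mm and α/2 = 47.8°, tan(α/2) ≈ 1.10285, so f ≈ 22.3 / 2.20569 ≈ 10.1102 mm.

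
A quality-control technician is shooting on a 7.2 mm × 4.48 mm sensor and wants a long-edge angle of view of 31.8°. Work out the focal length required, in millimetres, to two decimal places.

From α = 2·arctan(w/2f) we get f = w / (2·tan(α/2)).
With w = 7.2 mm and α/2 = 15.9°, tan(α/2) ≈ 0.28486, so f ≈ 7.2 / 0.56971 ≈ 12.6379 mm.

12.64 mm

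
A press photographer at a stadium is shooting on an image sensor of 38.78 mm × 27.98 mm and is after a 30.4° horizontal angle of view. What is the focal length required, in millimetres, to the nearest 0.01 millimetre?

71.37 mm

From α = 2·arctan(w/2f) we get f = w / (2·tan(α/2)).
With w = 38.78 mm and α/2 = 15.2°, tan(α/2) ≈ 0.27169, so f ≈ 38.78 / 0.54339 ≈ 71.3671 mm.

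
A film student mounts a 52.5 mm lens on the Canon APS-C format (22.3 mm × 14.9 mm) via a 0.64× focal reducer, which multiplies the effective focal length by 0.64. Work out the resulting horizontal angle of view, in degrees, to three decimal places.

Effective focal length f = 52.5 × 0.64 = 33.6 mm.
α = 2·arctan(22.3 / (2 × 33.6)) = 2·arctan(0.33185) ≈ 36.7164°.

36.716°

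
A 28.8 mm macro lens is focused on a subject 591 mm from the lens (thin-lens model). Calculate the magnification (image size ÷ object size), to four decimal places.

0.0512×

Thin lens: 1/f = 1/dₒ + 1/dᵢ → 1/dᵢ = 1/28.8 − 1/591 = 0.0330302 mm⁻¹, so dᵢ ≈ 30.2753 mm.
Magnification m = dᵢ/dₒ = 30.2753/591 ≈ 0.05123.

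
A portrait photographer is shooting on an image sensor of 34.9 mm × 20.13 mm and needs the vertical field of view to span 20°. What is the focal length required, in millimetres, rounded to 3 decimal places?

From α = 2·arctan(h/2f) we get f = h / (2·tan(α/2)).
With h = 20.13 mm and α/2 = 10°, tan(α/2) ≈ 0.17633, so f ≈ 20.13 / 0.35265 ≈ 57.0815 mm.

57.081 mm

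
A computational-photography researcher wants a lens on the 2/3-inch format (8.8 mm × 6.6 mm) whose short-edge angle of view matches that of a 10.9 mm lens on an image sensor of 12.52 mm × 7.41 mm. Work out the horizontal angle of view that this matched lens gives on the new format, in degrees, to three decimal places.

48.761°

Equal short-edge AOV ⇒ f₂ = f₁ · 6.6/7.41 = 10.9 × 0.89069 ≈ 9.7085 mm.
Horizontal AOV on the new format = 2·arctan(8.8 / (2 × 9.7085)) = 2·arctan(0.45321) ≈ 48.7611°.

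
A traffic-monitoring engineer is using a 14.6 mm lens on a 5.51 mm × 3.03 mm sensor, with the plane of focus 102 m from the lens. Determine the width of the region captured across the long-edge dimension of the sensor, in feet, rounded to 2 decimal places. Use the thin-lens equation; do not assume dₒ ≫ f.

dₒ: 102 m = 102000 mm.
Similar triangles through the lens centre give W/dₒ = w/dᵢ; with 1/f = 1/dₒ + 1/dᵢ this gives W = w·(dₒ − f)/f.
W = 5.51 mm × (102000 − 14.6) / 14.6 = 5.51 × 6985.3014 ≈ 38489.011 mm = 38489.011/304.8 ft = 126.276 ft.

126.28 ft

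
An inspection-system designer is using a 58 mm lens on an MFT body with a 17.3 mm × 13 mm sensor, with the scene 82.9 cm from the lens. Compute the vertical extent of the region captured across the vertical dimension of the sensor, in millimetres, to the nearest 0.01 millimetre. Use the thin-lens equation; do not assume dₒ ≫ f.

dₒ: 82.9 cm = 829 mm.
Similar triangles through the lens centre give W/dₒ = h/dᵢ; with 1/f = 1/dₒ + 1/dᵢ this gives W = h·(dₒ − f)/f.
W = 13 mm × (829 − 58) / 58 = 13 × 13.2931 ≈ 172.810 mm.

172.81 mm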